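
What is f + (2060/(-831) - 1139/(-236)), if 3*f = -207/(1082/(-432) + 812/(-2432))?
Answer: 243592260017/9138417252 ≈ 26.656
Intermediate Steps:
f = 1132704/46597 (f = (-207/(1082/(-432) + 812/(-2432)))/3 = (-207/(1082*(-1/432) + 812*(-1/2432)))/3 = (-207/(-541/216 - 203/608))/3 = (-207/(-46597/16416))/3 = (-207*(-16416/46597))/3 = (⅓)*(3398112/46597) = 1132704/46597 ≈ 24.309)
f + (2060/(-831) - 1139/(-236)) = 1132704/46597 + (2060/(-831) - 1139/(-236)) = 1132704/46597 + (2060*(-1/831) - 1139*(-1/236)) = 1132704/46597 + (-2060/831 + 1139/236) = 1132704/46597 + 460349/196116 = 243592260017/9138417252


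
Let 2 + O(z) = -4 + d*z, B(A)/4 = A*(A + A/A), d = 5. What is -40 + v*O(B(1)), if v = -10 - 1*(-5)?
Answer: -210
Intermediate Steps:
B(A) = 4*A*(1 + A) (B(A) = 4*(A*(A + A/A)) = 4*(A*(A + 1)) = 4*(A*(1 + A)) = 4*A*(1 + A))
v = -5 (v = -10 + 5 = -5)
O(z) = -6 + 5*z (O(z) = -2 + (-4 + 5*z) = -6 + 5*z)
-40 + v*O(B(1)) = -40 - 5*(-6 + 5*(4*1*(1 + 1))) = -40 - 5*(-6 + 5*(4*1*2)) = -40 - 5*(-6 + 5*8) = -40 - 5*(-6 + 40) = -40 - 5*34 = -40 - 170 = -210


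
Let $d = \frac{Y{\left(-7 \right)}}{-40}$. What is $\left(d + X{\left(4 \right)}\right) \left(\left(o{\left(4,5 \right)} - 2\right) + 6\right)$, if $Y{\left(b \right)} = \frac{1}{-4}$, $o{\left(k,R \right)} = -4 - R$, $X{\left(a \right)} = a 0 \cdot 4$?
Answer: $- \frac{1}{32} \approx -0.03125$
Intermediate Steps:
$X{\left(a \right)} = 0$ ($X{\left(a \right)} = 0 \cdot 4 = 0$)
$Y{\left(b \right)} = - \frac{1}{4}$
$d = \frac{1}{160}$ ($d = - \frac{1}{4 \left(-40\right)} = \left(- \frac{1}{4}\right) \left(- \frac{1}{40}\right) = \frac{1}{160} \approx 0.00625$)
$\left(d + X{\left(4 \right)}\right) \left(\left(o{\left(4,5 \right)} - 2\right) + 6\right) = \left(\frac{1}{160} + 0\right) \left(\left(\left(-4 - 5\right) - 2\right) + 6\right) = \frac{\left(\left(-4 - 5\right) - 2\right) + 6}{160} = \frac{\left(-9 - 2\right) + 6}{160} = \frac{-11 + 6}{160} = \frac{1}{160} \left(-5\right) = - \frac{1}{32}$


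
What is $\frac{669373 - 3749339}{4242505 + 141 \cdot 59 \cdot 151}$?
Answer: $- \frac{1539983}{2749337} \approx -0.56013$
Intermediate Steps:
$\frac{669373 - 3749339}{4242505 + 141 \cdot 59 \cdot 151} = - \frac{3079966}{4242505 + 8319 \cdot 151} = - \frac{3079966}{4242505 + 1256169} = - \frac{3079966}{5498674} = \left(-3079966\right) \frac{1}{5498674} = - \frac{1539983}{2749337}$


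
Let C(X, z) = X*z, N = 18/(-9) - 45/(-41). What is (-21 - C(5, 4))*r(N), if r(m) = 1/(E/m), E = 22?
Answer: 37/22 ≈ 1.6818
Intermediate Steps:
N = -37/41 (N = 18*(-1/9) - 45*(-1/41) = -2 + 45/41 = -37/41 ≈ -0.90244)
r(m) = m/22 (r(m) = 1/(22/m) = m/22)
(-21 - C(5, 4))*r(N) = (-21 - 5*4)*((1/22)*(-37/41)) = (-21 - 1*20)*(-37/902) = (-21 - 20)*(-37/902) = -41*(-37/902) = 37/22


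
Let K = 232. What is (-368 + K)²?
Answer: 18496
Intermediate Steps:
(-368 + K)² = (-368 + 232)² = (-136)² = 18496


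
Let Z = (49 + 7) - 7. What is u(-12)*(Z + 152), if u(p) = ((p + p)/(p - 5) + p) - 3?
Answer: -46431/17 ≈ -2731.2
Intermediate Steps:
u(p) = -3 + p + 2*p/(-5 + p) (u(p) = ((2*p)/(-5 + p) + p) - 3 = (2*p/(-5 + p) + p) - 3 = (p + 2*p/(-5 + p)) - 3 = -3 + p + 2*p/(-5 + p))
Z = 49 (Z = 56 - 7 = 49)
u(-12)*(Z + 152) = ((15 + (-12)**2 - 6*(-12))/(-5 - 12))*(49 + 152) = ((15 + 144 + 72)/(-17))*201 = -1/17*231*201 = -231/17*201 = -46431/17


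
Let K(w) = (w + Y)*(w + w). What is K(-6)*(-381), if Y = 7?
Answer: 4572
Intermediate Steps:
K(w) = 2*w*(7 + w) (K(w) = (w + 7)*(w + w) = (7 + w)*(2*w) = 2*w*(7 + w))
K(-6)*(-381) = (2*(-6)*(7 - 6))*(-381) = (2*(-6)*1)*(-381) = -12*(-381) = 4572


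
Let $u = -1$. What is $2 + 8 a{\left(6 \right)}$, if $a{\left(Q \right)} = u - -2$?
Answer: $10$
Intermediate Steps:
$a{\left(Q \right)} = 1$ ($a{\left(Q \right)} = -1 - -2 = -1 + 2 = 1$)
$2 + 8 a{\left(6 \right)} = 2 + 8 \cdot 1 = 2 + 8 = 10$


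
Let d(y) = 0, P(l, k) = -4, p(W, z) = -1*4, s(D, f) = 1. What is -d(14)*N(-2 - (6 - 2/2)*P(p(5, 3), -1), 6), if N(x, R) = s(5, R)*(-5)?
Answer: 0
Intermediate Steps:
p(W, z) = -4
N(x, R) = -5 (N(x, R) = 1*(-5) = -5)
-d(14)*N(-2 - (6 - 2/2)*P(p(5, 3), -1), 6) = -0*(-5) = -1*0 = 0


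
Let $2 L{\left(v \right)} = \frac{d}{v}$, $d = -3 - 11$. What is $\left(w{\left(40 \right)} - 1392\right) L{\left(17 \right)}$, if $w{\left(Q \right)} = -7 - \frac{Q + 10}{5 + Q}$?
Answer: $\frac{88207}{153} \approx 576.52$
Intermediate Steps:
$d = -14$ ($d = -3 - 11 = -14$)
$w{\left(Q \right)} = -7 - \frac{10 + Q}{5 + Q}$
$L{\left(v \right)} = - \frac{7}{v}$ ($L{\left(v \right)} = \frac{\left(-14\right) \frac{1}{v}}{2} = - \frac{7}{v}$)
$\left(w{\left(40 \right)} - 1392\right) L{\left(17 \right)} = \left(\frac{-45 - 320}{5 + 40} - 1392\right) \left(- \frac{7}{17}\right) = \left(\frac{-45 - 320}{45} - 1392\right) \left(\left(-7\right) \frac{1}{17}\right) = \left(\frac{1}{45} \left(-365\right) - 1392\right) \left(- \frac{7}{17}\right) = \left(- \frac{73}{9} - 1392\right) \left(- \frac{7}{17}\right) = \left(- \frac{12601}{9}\right) \left(- \frac{7}{17}\right) = \frac{88207}{153}$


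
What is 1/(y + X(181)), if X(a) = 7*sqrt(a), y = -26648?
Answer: -26648/710107035 - 7*sqrt(181)/710107035 ≈ -3.7659e-5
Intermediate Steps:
1/(y + X(181)) = 1/(-26648 + 7*sqrt(181))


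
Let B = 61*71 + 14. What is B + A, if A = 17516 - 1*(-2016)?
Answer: 23877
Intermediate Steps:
A = 19532 (A = 17516 + 2016 = 19532)
B = 4345 (B = 4331 + 14 = 4345)
B + A = 4345 + 19532 = 23877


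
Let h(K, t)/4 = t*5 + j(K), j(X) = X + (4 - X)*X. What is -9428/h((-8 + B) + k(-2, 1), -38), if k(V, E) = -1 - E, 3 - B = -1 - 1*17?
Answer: 2357/256 ≈ 9.2070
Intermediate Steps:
B = 21 (B = 3 - (-1 - 1*17) = 3 - (-1 - 17) = 3 - 1*(-18) = 3 + 18 = 21)
j(X) = X + X*(4 - X)
h(K, t) = 20*t + 4*K*(5 - K) (h(K, t) = 4*(t*5 + K*(5 - K)) = 4*(5*t + K*(5 - K)) = 20*t + 4*K*(5 - K))
-9428/h((-8 + B) + k(-2, 1), -38) = -9428/(20*(-38) - 4*((-8 + 21) + (-1 - 1*1))*(-5 + ((-8 + 21) + (-1 - 1*1)))) = -9428/(-760 - 4*(13 + (-1 - 1))*(-5 + (13 + (-1 - 1)))) = -9428/(-760 - 4*(13 - 2)*(-5 + (13 - 2))) = -9428/(-760 - 4*11*(-5 + 11)) = -9428/(-760 - 4*11*6) = -9428/(-760 - 264) = -9428/(-1024) = -9428*(-1/1024) = 2357/256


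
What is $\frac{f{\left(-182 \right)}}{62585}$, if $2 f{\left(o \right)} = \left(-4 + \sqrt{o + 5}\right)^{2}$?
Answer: $\frac{\left(4 - i \sqrt{177}\right)^{2}}{125170} \approx -0.0012863 - 0.00085031 i$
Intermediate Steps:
$f{\left(o \right)} = \frac{\left(-4 + \sqrt{5 + o}\right)^{2}}{2}$ ($f{\left(o \right)} = \frac{\left(-4 + \sqrt{o + 5}\right)^{2}}{2} = \frac{\left(-4 + \sqrt{5 + o}\right)^{2}}{2}$)
$\frac{f{\left(-182 \right)}}{62585} = \frac{\frac{1}{2} \left(-4 + \sqrt{5 - 182}\right)^{2}}{62585} = \frac{\left(-4 + \sqrt{-177}\right)^{2}}{2} \cdot \frac{1}{62585} = \frac{\left(-4 + i \sqrt{177}\right)^{2}}{2} \cdot \frac{1}{62585} = \frac{\left(-4 + i \sqrt{177}\right)^{2}}{125170}$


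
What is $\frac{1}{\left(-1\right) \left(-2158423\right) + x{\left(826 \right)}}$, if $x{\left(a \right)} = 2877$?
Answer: $\frac{1}{2161300} \approx 4.6268 \cdot 10^{-7}$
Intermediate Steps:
$\frac{1}{\left(-1\right) \left(-2158423\right) + x{\left(826 \right)}} = \frac{1}{\left(-1\right) \left(-2158423\right) + 2877} = \frac{1}{2158423 + 2877} = \frac{1}{2161300}$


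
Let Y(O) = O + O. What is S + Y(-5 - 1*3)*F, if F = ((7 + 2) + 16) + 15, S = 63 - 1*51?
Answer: -628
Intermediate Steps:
Y(O) = 2*O
S = 12 (S = 63 - 51 = 12)
F = 40 (F = (9 + 16) + 15 = 25 + 15 = 40)
S + Y(-5 - 1*3)*F = 12 + (2*(-5 - 1*3))*40 = 12 + (2*(-5 - 3))*40 = 12 + (2*(-8))*40 = 12 - 16*40 = 12 - 640 = -628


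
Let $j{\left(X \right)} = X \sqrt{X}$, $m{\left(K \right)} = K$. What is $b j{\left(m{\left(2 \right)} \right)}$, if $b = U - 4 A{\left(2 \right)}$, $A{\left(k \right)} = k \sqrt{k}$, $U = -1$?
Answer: $-32 - 2 \sqrt{2} \approx -34.828$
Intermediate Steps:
$A{\left(k \right)} = k^{\frac{3}{2}}$
$b = -1 - 8 \sqrt{2}$ ($b = -1 - 4 \cdot 2^{\frac{3}{2}} = -1 - 4 \cdot 2 \sqrt{2} = -1 - 8 \sqrt{2} \approx -12.314$)
$j{\left(X \right)} = X^{\frac{3}{2}}$
$b j{\left(m{\left(2 \right)} \right)} = \left(-1 - 8 \sqrt{2}\right) 2^{\frac{3}{2}} = \left(-1 - 8 \sqrt{2}\right) 2 \sqrt{2} = 2 \sqrt{2} \left(-1 - 8 \sqrt{2}\right)$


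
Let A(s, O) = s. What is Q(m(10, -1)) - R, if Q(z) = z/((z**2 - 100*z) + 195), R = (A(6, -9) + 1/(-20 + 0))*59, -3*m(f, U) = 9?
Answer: -294887/840 ≈ -351.06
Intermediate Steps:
m(f, U) = -3 (m(f, U) = -1/3*9 = -3)
R = 7021/20 (R = (6 + 1/(-20 + 0))*59 = (6 + 1/(-20))*59 = (6 - 1/20)*59 = (119/20)*59 = 7021/20 ≈ 351.05)
Q(z) = z/(195 + z**2 - 100*z)
Q(m(10, -1)) - R = -3/(195 + (-3)**2 - 100*(-3)) - 1*7021/20 = -3/(195 + 9 + 300) - 7021/20 = -3/504 - 7021/20 = -3*1/504 - 7021/20 = -1/168 - 7021/20 = -294887/840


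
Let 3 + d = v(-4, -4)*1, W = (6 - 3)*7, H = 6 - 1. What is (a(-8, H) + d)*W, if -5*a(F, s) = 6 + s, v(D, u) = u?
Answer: -966/5 ≈ -193.20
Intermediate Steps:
H = 5
a(F, s) = -6/5 - s/5 (a(F, s) = -(6 + s)/5 = -6/5 - s/5)
W = 21 (W = 3*7 = 21)
d = -7 (d = -3 - 4*1 = -3 - 4 = -7)
(a(-8, H) + d)*W = ((-6/5 - 1/5*5) - 7)*21 = ((-6/5 - 1) - 7)*21 = (-11/5 - 7)*21 = -46/5*21 = -966/5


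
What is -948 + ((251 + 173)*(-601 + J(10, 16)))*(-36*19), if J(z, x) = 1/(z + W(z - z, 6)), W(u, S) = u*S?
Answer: 871348332/5 ≈ 1.7427e+8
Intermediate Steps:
W(u, S) = S*u
J(z, x) = 1/z (J(z, x) = 1/(z + 6*(z - z)) = 1/(z + 6*0) = 1/(z + 0) = 1/z)
-948 + ((251 + 173)*(-601 + J(10, 16)))*(-36*19) = -948 + ((251 + 173)*(-601 + 1/10))*(-36*19) = -948 + (424*(-601 + 1/10))*(-684) = -948 + (424*(-6009/10))*(-684) = -948 - 1273908/5*(-684) = -948 + 871353072/5 = 871348332/5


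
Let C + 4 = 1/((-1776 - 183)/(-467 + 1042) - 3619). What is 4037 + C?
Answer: 8400270597/2082884 ≈ 4033.0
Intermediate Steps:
C = -8332111/2082884 (C = -4 + 1/((-1776 - 183)/(-467 + 1042) - 3619) = -4 + 1/(-1959/575 - 3619) = -4 + 1/(-2082884/575) = -4 - 575/2082884 = -8332111/2082884 ≈ -4.0003)
4037 + C = 4037 - 8332111/2082884 = 8400270597/2082884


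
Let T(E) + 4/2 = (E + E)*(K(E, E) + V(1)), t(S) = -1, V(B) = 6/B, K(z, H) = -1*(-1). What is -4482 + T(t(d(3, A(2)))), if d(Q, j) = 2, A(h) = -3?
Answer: -4498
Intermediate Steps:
K(z, H) = 1
T(E) = -2 + 14*E (T(E) = -2 + (E + E)*(1 + 6/1) = -2 + (2*E)*(1 + 6*1) = -2 + (2*E)*(1 + 6) = -2 + (2*E)*7 = -2 + 14*E)
-4482 + T(t(d(3, A(2)))) = -4482 + (-2 + 14*(-1)) = -4482 + (-2 - 14) = -4482 - 16 = -4498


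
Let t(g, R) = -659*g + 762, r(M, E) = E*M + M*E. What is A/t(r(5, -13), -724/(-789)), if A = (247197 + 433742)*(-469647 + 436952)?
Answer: -22263300605/86432 ≈ -2.5758e+5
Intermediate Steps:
r(M, E) = 2*E*M (r(M, E) = E*M + E*M = 2*E*M)
t(g, R) = 762 - 659*g
A = -22263300605 (A = 680939*(-32695) = -22263300605)
A/t(r(5, -13), -724/(-789)) = -22263300605/(762 - 1318*(-13)*5) = -22263300605/(762 - 659*(-130)) = -22263300605/(762 + 85670) = -22263300605/86432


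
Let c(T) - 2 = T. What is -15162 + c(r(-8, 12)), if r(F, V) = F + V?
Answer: -15156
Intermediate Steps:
c(T) = 2 + T
-15162 + c(r(-8, 12)) = -15162 + (2 + (-8 + 12)) = -15162 + (2 + 4) = -15162 + 6 = -15156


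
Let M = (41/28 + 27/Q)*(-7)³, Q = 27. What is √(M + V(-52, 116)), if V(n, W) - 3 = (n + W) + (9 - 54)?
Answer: I*√3293/2 ≈ 28.692*I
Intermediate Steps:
V(n, W) = -42 + W + n (V(n, W) = 3 + ((n + W) + (9 - 54)) = 3 + ((W + n) - 45) = 3 + (-45 + W + n) = -42 + W + n)
M = -3381/4 (M = (41/28 + 27/27)*(-7)³ = (41*(1/28) + 27*(1/27))*(-343) = (41/28 + 1)*(-343) = (69/28)*(-343) = -3381/4 ≈ -845.25)
√(M + V(-52, 116)) = √(-3381/4 + (-42 + 116 - 52)) = √(-3381/4 + 22) = √(-3293/4) = I*√3293/2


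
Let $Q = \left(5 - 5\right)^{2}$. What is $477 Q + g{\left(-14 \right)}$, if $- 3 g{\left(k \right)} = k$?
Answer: $\frac{14}{3} \approx 4.6667$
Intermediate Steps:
$g{\left(k \right)} = - \frac{k}{3}$
$Q = 0$ ($Q = 0^{2} = 0$)
$477 Q + g{\left(-14 \right)} = 477 \cdot 0 - - \frac{14}{3} = 0 + \frac{14}{3} = \frac{14}{3}$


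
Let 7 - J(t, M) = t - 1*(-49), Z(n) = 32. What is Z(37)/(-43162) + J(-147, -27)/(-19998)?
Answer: -861991/143858946 ≈ -0.0059919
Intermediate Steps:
J(t, M) = -42 - t (J(t, M) = 7 - (t - 1*(-49)) = 7 - (t + 49) = 7 - (49 + t) = 7 + (-49 - t) = -42 - t)
Z(37)/(-43162) + J(-147, -27)/(-19998) = 32/(-43162) + (-42 - 1*(-147))/(-19998) = 32*(-1/43162) + (-42 + 147)*(-1/19998) = -16/21581 + 105*(-1/19998) = -16/21581 - 35/6666 = -861991/143858946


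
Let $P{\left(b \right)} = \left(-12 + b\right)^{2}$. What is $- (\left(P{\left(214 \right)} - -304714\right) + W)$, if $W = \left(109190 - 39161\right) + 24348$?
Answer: $-439895$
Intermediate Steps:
$W = 94377$ ($W = 70029 + 24348 = 94377$)
$- (\left(P{\left(214 \right)} - -304714\right) + W) = - (\left(\left(-12 + 214\right)^{2} - -304714\right) + 94377) = - (\left(202^{2} + 304714\right) + 94377) = - (\left(40804 + 304714\right) + 94377) = - (345518 + 94377) = \left(-1\right) 439895 = -439895$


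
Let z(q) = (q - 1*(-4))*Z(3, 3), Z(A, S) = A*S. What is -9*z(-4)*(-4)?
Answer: 0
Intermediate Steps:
z(q) = 36 + 9*q (z(q) = (q - 1*(-4))*(3*3) = (q + 4)*9 = (4 + q)*9 = 36 + 9*q)
-9*z(-4)*(-4) = -9*(36 + 9*(-4))*(-4) = -9*(36 - 36)*(-4) = -9*0*(-4) = 0*(-4) = 0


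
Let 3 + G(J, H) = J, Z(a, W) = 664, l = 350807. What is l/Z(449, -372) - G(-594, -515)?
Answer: 747215/664 ≈ 1125.3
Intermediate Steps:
G(J, H) = -3 + J
l/Z(449, -372) - G(-594, -515) = 350807/664 - (-3 - 594) = 350807*(1/664) - 1*(-597) = 350807/664 + 597 = 747215/664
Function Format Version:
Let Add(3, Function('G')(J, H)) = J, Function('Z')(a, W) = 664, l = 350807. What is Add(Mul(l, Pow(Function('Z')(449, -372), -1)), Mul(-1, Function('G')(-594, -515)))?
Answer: Rational(747215, 664) ≈ 1125.3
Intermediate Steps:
Function('G')(J, H) = Add(-3, J)
Add(Mul(l, Pow(Function('Z')(449, -372), -1)), Mul(-1, Function('G')(-594, -515))) = Add(Mul(350807, Pow(664, -1)), Mul(-1, Add(-3, -594))) = Add(Mul(350807, Rational(1, 664)), Mul(-1, -597)) = Add(Rational(350807, 664), 597) = Rational(747215, 664)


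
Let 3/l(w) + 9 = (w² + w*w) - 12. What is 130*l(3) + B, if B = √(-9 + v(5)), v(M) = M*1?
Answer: -130 + 2*I ≈ -130.0 + 2.0*I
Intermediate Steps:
v(M) = M
l(w) = 3/(-21 + 2*w²) (l(w) = 3/(-9 + ((w² + w*w) - 12)) = 3/(-9 + ((w² + w²) - 12)) = 3/(-9 + (2*w² - 12)) = 3/(-9 + (-12 + 2*w²)) = 3/(-21 + 2*w²))
B = 2*I (B = √(-9 + 5) = √(-4) = 2*I ≈ 2.0*I)
130*l(3) + B = 130*(3/(-21 + 2*3²)) + 2*I = 130*(3/(-21 + 2*9)) + 2*I = 130*(3/(-21 + 18)) + 2*I = 130*(3/(-3)) + 2*I = 130*(3*(-⅓)) + 2*I = 130*(-1) + 2*I = -130 + 2*I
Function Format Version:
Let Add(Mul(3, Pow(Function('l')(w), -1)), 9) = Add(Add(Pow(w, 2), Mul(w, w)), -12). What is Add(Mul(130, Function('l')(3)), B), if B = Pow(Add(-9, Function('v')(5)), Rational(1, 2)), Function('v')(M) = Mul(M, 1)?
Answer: Add(-130, Mul(2, I)) ≈ Add(-130.00, Mul(2.0000, I))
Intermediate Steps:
Function('v')(M) = M
Function('l')(w) = Mul(3, Pow(Add(-21, Mul(2, Pow(w, 2))), -1)) (Function('l')(w) = Mul(3, Pow(Add(-9, Add(Add(Pow(w, 2), Mul(w, w)), -12)), -1)) = Mul(3, Pow(Add(-9, Add(Add(Pow(w, 2), Pow(w, 2)), -12)), -1)) = Mul(3, Pow(Add(-9, Add(Mul(2, Pow(w, 2)), -12)), -1)) = Mul(3, Pow(Add(-9, Add(-12, Mul(2, Pow(w, 2)))), -1)) = Mul(3, Pow(Add(-21, Mul(2, Pow(w, 2))), -1)))
B = Mul(2, I) (B = Pow(Add(-9, 5), Rational(1, 2)) = Pow(-4, Rational(1, 2)) = Mul(2, I) ≈ Mul(2.0000, I))
Add(Mul(130, Function('l')(3)), B) = Add(Mul(130, Mul(3, Pow(Add(-21, Mul(2, Pow(3, 2))), -1))), Mul(2, I)) = Add(Mul(130, Mul(3, Pow(Add(-21, Mul(2, 9)), -1))), Mul(2, I)) = Add(Mul(130, Mul(3, Pow(Add(-21, 18), -1))), Mul(2, I)) = Add(Mul(130, Mul(3, Pow(-3, -1))), Mul(2, I)) = Add(Mul(130, Mul(3, Rational(-1, 3))), Mul(2, I)) = Add(Mul(130, -1), Mul(2, I)) = Add(-130, Mul(2, I))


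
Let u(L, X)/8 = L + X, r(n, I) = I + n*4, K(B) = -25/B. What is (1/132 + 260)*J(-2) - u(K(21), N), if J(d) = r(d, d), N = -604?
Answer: 345183/154 ≈ 2241.4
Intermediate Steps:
r(n, I) = I + 4*n
u(L, X) = 8*L + 8*X (u(L, X) = 8*(L + X) = 8*L + 8*X)
J(d) = 5*d (J(d) = d + 4*d = 5*d)
(1/132 + 260)*J(-2) - u(K(21), N) = (1/132 + 260)*(5*(-2)) - (8*(-25/21) + 8*(-604)) = (1/132 + 260)*(-10) - (8*(-25*1/21) - 4832) = (34321/132)*(-10) - (8*(-25/21) - 4832) = -171605/66 - (-200/21 - 4832) = -171605/66 - 1*(-101672/21) = -171605/66 + 101672/21 = 345183/154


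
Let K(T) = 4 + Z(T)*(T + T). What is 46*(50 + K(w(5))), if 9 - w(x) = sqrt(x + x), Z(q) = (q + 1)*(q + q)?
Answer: 203044 - 49864*sqrt(10) ≈ 45360.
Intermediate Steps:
Z(q) = 2*q*(1 + q) (Z(q) = (1 + q)*(2*q) = 2*q*(1 + q))
w(x) = 9 - sqrt(2)*sqrt(x) (w(x) = 9 - sqrt(x + x) = 9 - sqrt(2*x) = 9 - sqrt(2)*sqrt(x))
K(T) = 4 + 4*T**2*(1 + T) (K(T) = 4 + (2*T*(1 + T))*(T + T) = 4 + (2*T*(1 + T))*(2*T) = 4 + 4*T**2*(1 + T))
46*(50 + K(w(5))) = 46*(50 + (4 + 4*(9 - sqrt(2)*sqrt(5))**2*(1 + (9 - sqrt(2)*sqrt(5))))) = 46*(50 + (4 + 4*(9 - sqrt(10))**2*(1 + (9 - sqrt(10))))) = 46*(50 + (4 + 4*(9 - sqrt(10))**2*(10 - sqrt(10)))) = 46*(54 + 4*(9 - sqrt(10))**2*(10 - sqrt(10))) = 2484 + 184*(9 - sqrt(10))**2*(10 - sqrt(10))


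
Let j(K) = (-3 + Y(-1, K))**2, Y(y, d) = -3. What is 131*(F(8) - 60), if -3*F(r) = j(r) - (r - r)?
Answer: -9432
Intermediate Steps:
j(K) = 36 (j(K) = (-3 - 3)**2 = (-6)**2 = 36)
F(r) = -12 (F(r) = -(36 - (r - r))/3 = -(36 - 1*0)/3 = -(36 + 0)/3 = -1/3*36 = -12)
131*(F(8) - 60) = 131*(-12 - 60) = 131*(-72) = -9432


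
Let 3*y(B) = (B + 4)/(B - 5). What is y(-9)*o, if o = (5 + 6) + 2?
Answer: 65/42 ≈ 1.5476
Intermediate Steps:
o = 13 (o = 11 + 2 = 13)
y(B) = (4 + B)/(3*(-5 + B)) (y(B) = ((B + 4)/(B - 5))/3 = ((4 + B)/(-5 + B))/3 = (4 + B)/(3*(-5 + B)))
y(-9)*o = ((4 - 9)/(3*(-5 - 9)))*13 = ((⅓)*(-5)/(-14))*13 = ((⅓)*(-1/14)*(-5))*13 = (5/42)*13 = 65/42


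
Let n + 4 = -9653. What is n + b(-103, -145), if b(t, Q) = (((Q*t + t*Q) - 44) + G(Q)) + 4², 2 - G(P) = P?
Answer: 20332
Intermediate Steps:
G(P) = 2 - P
b(t, Q) = -26 - Q + 2*Q*t (b(t, Q) = (((Q*t + t*Q) - 44) + (2 - Q)) + 4² = (((Q*t + Q*t) - 44) + (2 - Q)) + 16 = ((2*Q*t - 44) + (2 - Q)) + 16 = ((-44 + 2*Q*t) + (2 - Q)) + 16 = (-42 - Q + 2*Q*t) + 16 = -26 - Q + 2*Q*t)
n = -9657 (n = -4 - 9653 = -9657)
n + b(-103, -145) = -9657 + (-26 - 1*(-145) + 2*(-145)*(-103)) = -9657 + (-26 + 145 + 29870) = -9657 + 29989 = 20332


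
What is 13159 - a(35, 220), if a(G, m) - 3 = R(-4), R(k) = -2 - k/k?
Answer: 13159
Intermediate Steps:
R(k) = -3 (R(k) = -2 - 1*1 = -2 - 1 = -3)
a(G, m) = 0 (a(G, m) = 3 - 3 = 0)
13159 - a(35, 220) = 13159 - 1*0 = 13159 + 0 = 13159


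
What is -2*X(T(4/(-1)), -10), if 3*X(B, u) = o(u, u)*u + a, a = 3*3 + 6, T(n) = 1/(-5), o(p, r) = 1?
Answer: -10/3 ≈ -3.3333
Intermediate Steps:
T(n) = -⅕
a = 15 (a = 9 + 6 = 15)
X(B, u) = 5 + u/3 (X(B, u) = (1*u + 15)/3 = (u + 15)/3 = (15 + u)/3 = 5 + u/3)
-2*X(T(4/(-1)), -10) = -2*(5 + (⅓)*(-10)) = -2*(5 - 10/3) = -2*5/3 = -10/3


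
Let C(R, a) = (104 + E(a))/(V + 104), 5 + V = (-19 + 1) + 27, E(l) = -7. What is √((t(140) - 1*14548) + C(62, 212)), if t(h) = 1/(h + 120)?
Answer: I*√4978380615/585 ≈ 120.61*I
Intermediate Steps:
V = 4 (V = -5 + ((-19 + 1) + 27) = -5 + (-18 + 27) = -5 + 9 = 4)
t(h) = 1/(120 + h)
C(R, a) = 97/108 (C(R, a) = (104 - 7)/(4 + 104) = 97/108)
√((t(140) - 1*14548) + C(62, 212)) = √((1/(120 + 140) - 1*14548) + 97/108) = √((1/260 - 14548) + 97/108) = √(-3782479/260 + 97/108) = √(-25530157/1755) = I*√4978380615/585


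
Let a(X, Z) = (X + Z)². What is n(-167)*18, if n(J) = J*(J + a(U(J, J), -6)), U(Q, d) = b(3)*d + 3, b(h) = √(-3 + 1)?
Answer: 168143616 - 3012012*I*√2 ≈ 1.6814e+8 - 4.2596e+6*I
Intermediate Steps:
b(h) = I*√2 (b(h) = √(-2) = I*√2)
U(Q, d) = 3 + I*d*√2 (U(Q, d) = (I*√2)*d + 3 = I*d*√2 + 3 = 3 + I*d*√2)
n(J) = J*(J + (-3 + I*J*√2)²) (n(J) = J*(J + ((3 + I*J*√2) - 6)²) = J*(J + (-3 + I*J*√2)²))
n(-167)*18 = -167*(-167 + (-3 + I*(-167)*√2)²)*18 = -167*(-167 + (-3 - 167*I*√2)²)*18 = (27889 - 167*(-3 - 167*I*√2)²)*18 = 502002 - 3006*(-3 - 167*I*√2)²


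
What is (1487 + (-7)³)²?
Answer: 1308736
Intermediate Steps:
(1487 + (-7)³)² = (1487 - 343)² = 1144² = 1308736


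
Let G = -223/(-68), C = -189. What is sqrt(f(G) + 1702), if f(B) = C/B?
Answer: 47*sqrt(37018)/223 ≈ 40.551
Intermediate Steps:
G = 223/68 (G = -223*(-1/68) = 223/68 ≈ 3.2794)
f(B) = -189/B
sqrt(f(G) + 1702) = sqrt(-189/223/68 + 1702) = sqrt(-189*68/223 + 1702) = sqrt(-12852/223 + 1702) = sqrt(366694/223) = 47*sqrt(37018)/223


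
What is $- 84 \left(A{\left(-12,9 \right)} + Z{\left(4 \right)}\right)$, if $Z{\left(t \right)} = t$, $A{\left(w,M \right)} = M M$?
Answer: $-7140$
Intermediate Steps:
$A{\left(w,M \right)} = M^{2}$
$- 84 \left(A{\left(-12,9 \right)} + Z{\left(4 \right)}\right) = - 84 \left(9^{2} + 4\right) = - 84 \left(81 + 4\right) = \left(-84\right) 85 = -7140$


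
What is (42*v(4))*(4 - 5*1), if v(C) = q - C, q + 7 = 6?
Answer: 210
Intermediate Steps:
q = -1 (q = -7 + 6 = -1)
v(C) = -1 - C
(42*v(4))*(4 - 5*1) = (42*(-1 - 1*4))*(4 - 5*1) = (42*(-1 - 4))*(4 - 5) = (42*(-5))*(-1) = -210*(-1) = 210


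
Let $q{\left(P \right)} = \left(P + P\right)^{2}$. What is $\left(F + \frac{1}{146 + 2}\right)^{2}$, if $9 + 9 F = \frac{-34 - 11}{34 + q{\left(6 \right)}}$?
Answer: $\frac{180983209}{173501584} \approx 1.0431$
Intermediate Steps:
$q{\left(P \right)} = 4 P^{2}$ ($q{\left(P \right)} = \left(2 P\right)^{2} = 4 P^{2}$)
$F = - \frac{183}{178}$ ($F = -1 + \frac{\left(-34 - 11\right) \frac{1}{34 + 4 \cdot 6^{2}}}{9} = -1 + \frac{\left(-45\right) \frac{1}{34 + 4 \cdot 36}}{9} = -1 + \frac{\left(-45\right) \frac{1}{34 + 144}}{9} = -1 + \frac{\left(-45\right) \frac{1}{178}}{9} = -1 + \frac{1}{9} \left(- \frac{45}{178}\right) = -1 - \frac{5}{178} = - \frac{183}{178} \approx -1.0281$)
$\left(F + \frac{1}{146 + 2}\right)^{2} = \left(- \frac{183}{178} + \frac{1}{146 + 2}\right)^{2} = \left(- \frac{183}{178} + \frac{1}{148}\right)^{2} = \left(- \frac{13453}{13172}\right)^{2} = \frac{180983209}{173501584}$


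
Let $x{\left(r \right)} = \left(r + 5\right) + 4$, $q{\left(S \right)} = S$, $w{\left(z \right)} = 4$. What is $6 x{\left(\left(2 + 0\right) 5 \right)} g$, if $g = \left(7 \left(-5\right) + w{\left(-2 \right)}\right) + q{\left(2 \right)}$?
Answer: $-3306$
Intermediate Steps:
$g = -29$ ($g = \left(7 \left(-5\right) + 4\right) + 2 = \left(-35 + 4\right) + 2 = -31 + 2 = -29$)
$x{\left(r \right)} = 9 + r$ ($x{\left(r \right)} = \left(5 + r\right) + 4 = 9 + r$)
$6 x{\left(\left(2 + 0\right) 5 \right)} g = 6 \left(9 + \left(2 + 0\right) 5\right) \left(-29\right) = 6 \left(9 + 2 \cdot 5\right) \left(-29\right) = 6 \left(9 + 10\right) \left(-29\right) = 6 \cdot 19 \left(-29\right) = 114 \left(-29\right) = -3306$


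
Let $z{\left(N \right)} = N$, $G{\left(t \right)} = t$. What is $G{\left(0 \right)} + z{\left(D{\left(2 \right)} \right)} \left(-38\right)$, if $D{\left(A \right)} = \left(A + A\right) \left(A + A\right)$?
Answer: $-608$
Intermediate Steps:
$D{\left(A \right)} = 4 A^{2}$ ($D{\left(A \right)} = 2 A 2 A = 4 A^{2}$)
$G{\left(0 \right)} + z{\left(D{\left(2 \right)} \right)} \left(-38\right) = 0 + 4 \cdot 2^{2} \left(-38\right) = 0 + 4 \cdot 4 \left(-38\right) = 0 + 16 \left(-38\right) = 0 - 608 = -608$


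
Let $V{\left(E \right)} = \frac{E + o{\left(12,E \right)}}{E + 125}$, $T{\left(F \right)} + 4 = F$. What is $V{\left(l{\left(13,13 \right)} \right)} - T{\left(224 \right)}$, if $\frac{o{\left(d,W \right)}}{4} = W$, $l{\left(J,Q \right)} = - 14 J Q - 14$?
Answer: $- \frac{96840}{451} \approx -214.72$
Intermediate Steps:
$T{\left(F \right)} = -4 + F$
$l{\left(J,Q \right)} = -14 - 14 J Q$ ($l{\left(J,Q \right)} = - 14 J Q - 14 = -14 - 14 J Q$)
$o{\left(d,W \right)} = 4 W$
$V{\left(E \right)} = \frac{5 E}{125 + E}$ ($V{\left(E \right)} = \frac{E + 4 E}{E + 125} = \frac{5 E}{125 + E}$)
$V{\left(l{\left(13,13 \right)} \right)} - T{\left(224 \right)} = \frac{5 \left(-14 - 182 \cdot 13\right)}{125 - \left(14 + 182 \cdot 13\right)} - \left(-4 + 224\right) = \frac{5 \left(-14 - 2366\right)}{125 - 2380} - 220 = 5 \left(-2380\right) \frac{1}{125 - 2380} - 220 = 5 \left(-2380\right) \frac{1}{-2255} - 220 = 5 \left(-2380\right) \left(- \frac{1}{2255}\right) - 220 = \frac{2380}{451} - 220 = - \frac{96840}{451}$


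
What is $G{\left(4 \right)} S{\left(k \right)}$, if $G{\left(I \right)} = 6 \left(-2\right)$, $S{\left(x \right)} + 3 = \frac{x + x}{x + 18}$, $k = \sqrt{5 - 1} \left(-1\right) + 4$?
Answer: $\frac{168}{5} \approx 33.6$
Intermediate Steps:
$k = 2$ ($k = \sqrt{4} \left(-1\right) + 4 = 2 \left(-1\right) + 4 = -2 + 4 = 2$)
$S{\left(x \right)} = -3 + \frac{2 x}{18 + x}$ ($S{\left(x \right)} = -3 + \frac{x + x}{x + 18} = -3 + \frac{2 x}{18 + x}$)
$G{\left(I \right)} = -12$
$G{\left(4 \right)} S{\left(k \right)} = - 12 \frac{-54 - 2}{18 + 2} = - 12 \frac{-54 - 2}{20} = - 12 \cdot \frac{1}{20} \left(-56\right) = \left(-12\right) \left(- \frac{14}{5}\right) = \frac{168}{5}$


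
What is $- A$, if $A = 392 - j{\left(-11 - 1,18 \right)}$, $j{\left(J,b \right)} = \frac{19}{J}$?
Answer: $- \frac{4723}{12} \approx -393.58$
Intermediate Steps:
$A = \frac{4723}{12}$ ($A = 392 - \frac{19}{-11 - 1} = 392 - \frac{19}{-12} = 392 - 19 \left(- \frac{1}{12}\right) = 392 - - \frac{19}{12} = 392 + \frac{19}{12} = \frac{4723}{12} \approx 393.58$)
$- A = \left(-1\right) \frac{4723}{12} = - \frac{4723}{12}$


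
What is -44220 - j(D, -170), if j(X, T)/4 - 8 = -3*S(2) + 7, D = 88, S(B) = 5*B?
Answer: -44160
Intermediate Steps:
j(X, T) = -60 (j(X, T) = 32 + 4*(-15*2 + 7) = 32 + 4*(-3*10 + 7) = 32 + 4*(-30 + 7) = 32 + 4*(-23) = 32 - 92 = -60)
-44220 - j(D, -170) = -44220 - 1*(-60) = -44220 + 60 = -44160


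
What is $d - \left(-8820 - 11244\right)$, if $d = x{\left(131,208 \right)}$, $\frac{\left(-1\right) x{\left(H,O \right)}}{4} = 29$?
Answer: $19948$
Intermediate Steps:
$x{\left(H,O \right)} = -116$ ($x{\left(H,O \right)} = \left(-4\right) 29 = -116$)
$d = -116$
$d - \left(-8820 - 11244\right) = -116 - \left(-8820 - 11244\right) = -116 - -20064 = -116 + 20064 = 19948$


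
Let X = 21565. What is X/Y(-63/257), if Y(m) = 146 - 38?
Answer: 21565/108 ≈ 199.68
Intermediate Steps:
Y(m) = 108
X/Y(-63/257) = 21565/108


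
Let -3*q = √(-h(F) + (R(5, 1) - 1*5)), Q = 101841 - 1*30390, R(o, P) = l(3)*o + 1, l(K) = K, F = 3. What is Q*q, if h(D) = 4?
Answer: -23817*√7 ≈ -63014.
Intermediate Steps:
R(o, P) = 1 + 3*o (R(o, P) = 3*o + 1 = 1 + 3*o)
Q = 71451 (Q = 101841 - 30390 = 71451)
q = -√7/3 (q = -√(-1*4 + ((1 + 3*5) - 1*5))/3 = -√(-4 + ((1 + 15) - 5))/3 = -√(-4 + (16 - 5))/3 = -√(-4 + 11)/3 = -√7/3 ≈ -0.88192)
Q*q = 71451*(-√7/3) = -23817*√7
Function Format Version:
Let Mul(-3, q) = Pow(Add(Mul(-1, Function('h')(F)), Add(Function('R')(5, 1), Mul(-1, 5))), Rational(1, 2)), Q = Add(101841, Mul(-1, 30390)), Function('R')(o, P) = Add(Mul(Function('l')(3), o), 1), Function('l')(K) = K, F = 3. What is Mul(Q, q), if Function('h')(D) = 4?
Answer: Mul(-23817, Pow(7, Rational(1, 2))) ≈ -63014.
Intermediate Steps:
Function('R')(o, P) = Add(1, Mul(3, o)) (Function('R')(o, P) = Add(Mul(3, o), 1) = Add(1, Mul(3, o)))
Q = 71451 (Q = Add(101841, -30390) = 71451)
q = Mul(Rational(-1, 3), Pow(7, Rational(1, 2))) (q = Mul(Rational(-1, 3), Pow(Add(Mul(-1, 4), Add(Add(1, Mul(3, 5)), Mul(-1, 5))), Rational(1, 2))) = Mul(Rational(-1, 3), Pow(Add(-4, Add(Add(1, 15), -5)), Rational(1, 2))) = Mul(Rational(-1, 3), Pow(Add(-4, Add(16, -5)), Rational(1, 2))) = Mul(Rational(-1, 3), Pow(Add(-4, 11), Rational(1, 2))) = Mul(Rational(-1, 3), Pow(7, Rational(1, 2))) ≈ -0.88192)
Mul(Q, q) = Mul(71451, Mul(Rational(-1, 3), Pow(7, Rational(1, 2)))) = Mul(-23817, Pow(7, Rational(1, 2)))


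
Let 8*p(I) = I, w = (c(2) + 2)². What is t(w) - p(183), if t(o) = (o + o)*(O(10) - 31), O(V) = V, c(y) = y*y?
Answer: -12279/8 ≈ -1534.9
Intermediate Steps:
c(y) = y²
w = 36 (w = (2² + 2)² = (4 + 2)² = 6² = 36)
p(I) = I/8
t(o) = -42*o (t(o) = (o + o)*(10 - 31) = (2*o)*(-21) = -42*o)
t(w) - p(183) = -42*36 - 183/8 = -1512 - 1*183/8 = -1512 - 183/8 = -12279/8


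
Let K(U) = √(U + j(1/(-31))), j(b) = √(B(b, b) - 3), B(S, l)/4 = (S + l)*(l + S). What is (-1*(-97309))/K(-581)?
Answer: 97309*√31/√(-18011 + I*√2867) ≈ 6.0008 - 4037.0*I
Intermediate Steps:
B(S, l) = 4*(S + l)² (B(S, l) = 4*((S + l)*(l + S)) = 4*((S + l)*(S + l)) = 4*(S + l)²)
j(b) = √(-3 + 16*b²) (j(b) = √(4*(b + b)² - 3) = √(4*(2*b)² - 3) = √(4*(4*b²) - 3) = √(16*b² - 3) = √(-3 + 16*b²))
K(U) = √(U + I*√2867/31) (K(U) = √(U + √(-3 + 16*(1/(-31))²)) = √(U + √(-3 + 16*(-1/31)²)) = √(U + √(-3 + 16*(1/961))) = √(U + √(-3 + 16/961)) = √(U + √(-2867/961)) = √(U + I*√2867/31))
(-1*(-97309))/K(-581) = (-1*(-97309))/((√(961*(-581) + 31*I*√2867)/31)) = 97309/((√(-558341 + 31*I*√2867)/31)) = 97309*(31/√(-558341 + 31*I*√2867)) = 3016579/√(-558341 + 31*I*√2867)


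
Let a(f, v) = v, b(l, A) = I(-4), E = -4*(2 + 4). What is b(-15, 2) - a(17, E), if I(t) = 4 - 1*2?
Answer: 26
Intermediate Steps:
I(t) = 2 (I(t) = 4 - 2 = 2)
E = -24 (E = -4*6 = -24)
b(l, A) = 2
b(-15, 2) - a(17, E) = 2 - 1*(-24) = 2 + 24 = 26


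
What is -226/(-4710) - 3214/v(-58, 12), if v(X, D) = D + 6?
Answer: -1261156/7065 ≈ -178.51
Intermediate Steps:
v(X, D) = 6 + D
-226/(-4710) - 3214/v(-58, 12) = -226/(-4710) - 3214/(6 + 12) = -226*(-1/4710) - 3214/18 = 113/2355 - 3214*1/18 = 113/2355 - 1607/9 = -1261156/7065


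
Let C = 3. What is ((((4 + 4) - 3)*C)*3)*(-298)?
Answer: -13410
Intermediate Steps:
((((4 + 4) - 3)*C)*3)*(-298) = ((((4 + 4) - 3)*3)*3)*(-298) = (((8 - 3)*3)*3)*(-298) = ((5*3)*3)*(-298) = (15*3)*(-298) = 45*(-298) = -13410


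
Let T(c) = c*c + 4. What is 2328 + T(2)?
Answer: 2336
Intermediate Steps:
T(c) = 4 + c² (T(c) = c² + 4 = 4 + c²)
2328 + T(2) = 2328 + (4 + 2²) = 2328 + (4 + 4) = 2328 + 8 = 2336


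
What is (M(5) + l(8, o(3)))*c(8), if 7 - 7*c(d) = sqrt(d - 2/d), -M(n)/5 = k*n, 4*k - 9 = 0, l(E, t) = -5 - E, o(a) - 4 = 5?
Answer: -277/4 + 277*sqrt(31)/56 ≈ -41.709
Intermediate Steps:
o(a) = 9 (o(a) = 4 + 5 = 9)
k = 9/4 (k = 9/4 + (1/4)*0 = 9/4 + 0 = 9/4 ≈ 2.2500)
M(n) = -45*n/4
c(d) = 1 - sqrt(d - 2/d)/7
(M(5) + l(8, o(3)))*c(8) = (-45/4*5 + (-5 - 1*8))*(1 - sqrt(8 - 2/8)/7) = (-225/4 + (-5 - 8))*(1 - sqrt(8 - 2*1/8)/7) = (-225/4 - 13)*(1 - sqrt(8 - 1/4)/7) = -277*(1 - sqrt(31)/14)/4 = -277/4 + 277*sqrt(31)/56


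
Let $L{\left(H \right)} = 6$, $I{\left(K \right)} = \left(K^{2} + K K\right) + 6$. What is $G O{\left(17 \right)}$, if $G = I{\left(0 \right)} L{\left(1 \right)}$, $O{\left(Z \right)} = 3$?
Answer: $108$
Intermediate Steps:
$I{\left(K \right)} = 6 + 2 K^{2}$ ($I{\left(K \right)} = \left(K^{2} + K^{2}\right) + 6 = 2 K^{2} + 6 = 6 + 2 K^{2}$)
$G = 36$ ($G = \left(6 + 2 \cdot 0^{2}\right) 6 = \left(6 + 2 \cdot 0\right) 6 = \left(6 + 0\right) 6 = 6 \cdot 6 = 36$)
$G O{\left(17 \right)} = 36 \cdot 3 = 108$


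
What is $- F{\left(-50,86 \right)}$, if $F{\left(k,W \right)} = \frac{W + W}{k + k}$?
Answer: $\frac{43}{25} \approx 1.72$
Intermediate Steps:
$F{\left(k,W \right)} = \frac{W}{k}$ ($F{\left(k,W \right)} = \frac{2 W}{2 k} = 2 W \frac{1}{2 k} = \frac{W}{k}$)
$- F{\left(-50,86 \right)} = - \frac{86}{-50} = - \frac{86 \left(-1\right)}{50} = \left(-1\right) \left(- \frac{43}{25}\right) = \frac{43}{25}$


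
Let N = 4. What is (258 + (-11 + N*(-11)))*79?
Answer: 16037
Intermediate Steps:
(258 + (-11 + N*(-11)))*79 = (258 + (-11 + 4*(-11)))*79 = (258 + (-11 - 44))*79 = (258 - 55)*79 = 203*79 = 16037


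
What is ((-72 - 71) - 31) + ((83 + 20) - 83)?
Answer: -154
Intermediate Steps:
((-72 - 71) - 31) + ((83 + 20) - 83) = (-143 - 31) + (103 - 83) = -174 + 20 = -154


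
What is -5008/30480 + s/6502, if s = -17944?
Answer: -18109223/6193155 ≈ -2.9241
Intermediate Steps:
-5008/30480 + s/6502 = -5008/30480 - 17944/6502 = -5008*1/30480 - 17944*1/6502 = -313/1905 - 8972/3251 = -18109223/6193155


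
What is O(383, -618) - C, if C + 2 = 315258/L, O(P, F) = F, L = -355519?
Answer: -218684446/355519 ≈ -615.11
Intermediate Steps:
C = -1026296/355519 (C = -2 + 315258/(-355519) = -2 + 315258*(-1/355519) = -2 - 315258/355519 = -1026296/355519 ≈ -2.8868)
O(383, -618) - C = -618 - 1*(-1026296/355519) = -618 + 1026296/355519 = -218684446/355519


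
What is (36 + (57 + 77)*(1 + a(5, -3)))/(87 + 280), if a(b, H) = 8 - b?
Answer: 572/367 ≈ 1.5586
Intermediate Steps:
(36 + (57 + 77)*(1 + a(5, -3)))/(87 + 280) = (36 + (57 + 77)*(1 + (8 - 1*5)))/(87 + 280) = (36 + 134*(1 + (8 - 5)))/367 = (36 + 134*(1 + 3))*(1/367) = (36 + 134*4)*(1/367) = (36 + 536)*(1/367) = 572*(1/367) = 572/367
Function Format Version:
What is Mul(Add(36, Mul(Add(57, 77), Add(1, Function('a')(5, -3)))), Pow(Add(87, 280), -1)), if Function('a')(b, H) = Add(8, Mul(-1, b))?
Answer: Rational(572, 367) ≈ 1.5586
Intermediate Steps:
Mul(Add(36, Mul(Add(57, 77), Add(1, Function('a')(5, -3)))), Pow(Add(87, 280), -1)) = Mul(Add(36, Mul(Add(57, 77), Add(1, Add(8, Mul(-1, 5))))), Pow(Add(87, 280), -1)) = Mul(Add(36, Mul(134, Add(1, Add(8, -5)))), Pow(367, -1)) = Mul(Add(36, Mul(134, Add(1, 3))), Rational(1, 367)) = Mul(Add(36, Mul(134, 4)), Rational(1, 367)) = Mul(Add(36, 536), Rational(1, 367)) = Mul(572, Rational(1, 367)) = Rational(572, 367)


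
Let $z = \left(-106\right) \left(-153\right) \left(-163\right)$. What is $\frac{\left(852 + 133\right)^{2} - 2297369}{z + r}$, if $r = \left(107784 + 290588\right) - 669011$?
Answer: $\frac{1327144}{2914173} \approx 0.45541$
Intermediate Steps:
$r = -270639$ ($r = 398372 - 669011 = -270639$)
$z = -2643534$ ($z = 16218 \left(-163\right) = -2643534$)
$\frac{\left(852 + 133\right)^{2} - 2297369}{z + r} = \frac{\left(852 + 133\right)^{2} - 2297369}{-2643534 - 270639} = \frac{985^{2} - 2297369}{-2914173} = \left(970225 - 2297369\right) \left(- \frac{1}{2914173}\right) = \left(-1327144\right) \left(- \frac{1}{2914173}\right) = \frac{1327144}{2914173}$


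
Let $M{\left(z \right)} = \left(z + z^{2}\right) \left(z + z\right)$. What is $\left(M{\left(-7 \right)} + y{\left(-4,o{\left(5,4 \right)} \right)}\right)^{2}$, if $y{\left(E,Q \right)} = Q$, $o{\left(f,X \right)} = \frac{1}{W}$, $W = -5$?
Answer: $\frac{8649481}{25} \approx 3.4598 \cdot 10^{5}$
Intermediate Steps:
$o{\left(f,X \right)} = - \frac{1}{5}$ ($o{\left(f,X \right)} = \frac{1}{-5} = - \frac{1}{5}$)
$M{\left(z \right)} = 2 z \left(z + z^{2}\right)$ ($M{\left(z \right)} = \left(z + z^{2}\right) 2 z = 2 z \left(z + z^{2}\right)$)
$\left(M{\left(-7 \right)} + y{\left(-4,o{\left(5,4 \right)} \right)}\right)^{2} = \left(2 \left(-7\right)^{2} \left(1 - 7\right) - \frac{1}{5}\right)^{2} = \left(2 \cdot 49 \left(-6\right) - \frac{1}{5}\right)^{2} = \left(-588 - \frac{1}{5}\right)^{2} = \left(- \frac{2941}{5}\right)^{2} = \frac{8649481}{25}$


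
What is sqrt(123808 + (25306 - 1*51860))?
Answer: 3*sqrt(10806) ≈ 311.86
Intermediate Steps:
sqrt(123808 + (25306 - 1*51860)) = sqrt(123808 + (25306 - 51860)) = sqrt(123808 - 26554) = sqrt(97254) = 3*sqrt(10806)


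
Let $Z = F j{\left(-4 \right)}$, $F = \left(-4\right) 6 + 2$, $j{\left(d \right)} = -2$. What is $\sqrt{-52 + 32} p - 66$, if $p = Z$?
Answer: $-66 + 88 i \sqrt{5} \approx -66.0 + 196.77 i$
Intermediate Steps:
$F = -22$ ($F = -24 + 2 = -22$)
$Z = 44$ ($Z = \left(-22\right) \left(-2\right) = 44$)
$p = 44$
$\sqrt{-52 + 32} p - 66 = \sqrt{-52 + 32} \cdot 44 - 66 = \sqrt{-20} \cdot 44 - 66 = 2 i \sqrt{5} \cdot 44 - 66 = 88 i \sqrt{5} - 66 = -66 + 88 i \sqrt{5}$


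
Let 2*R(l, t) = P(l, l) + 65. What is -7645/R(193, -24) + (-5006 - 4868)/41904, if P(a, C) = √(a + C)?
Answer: -1894736213/7312248 + 1390*√386/349 ≈ -180.87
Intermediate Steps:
P(a, C) = √(C + a)
R(l, t) = 65/2 + √2*√l/2 (R(l, t) = (√(l + l) + 65)/2 = (√(2*l) + 65)/2 = (√2*√l + 65)/2 = (65 + √2*√l)/2 = 65/2 + √2*√l/2)
-7645/R(193, -24) + (-5006 - 4868)/41904 = -7645/(65/2 + √2*√193/2) + (-5006 - 4868)/41904 = -7645/(65/2 + √386/2) - 9874*1/41904 = -7645/(65/2 + √386/2) - 4937/20952 = -4937/20952 - 7645/(65/2 + √386/2)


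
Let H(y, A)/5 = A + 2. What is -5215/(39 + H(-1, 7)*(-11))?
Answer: 5215/456 ≈ 11.436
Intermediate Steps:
H(y, A) = 10 + 5*A (H(y, A) = 5*(A + 2) = 5*(2 + A) = 10 + 5*A)
-5215/(39 + H(-1, 7)*(-11)) = -5215/(39 + (10 + 5*7)*(-11)) = -5215/(39 + (10 + 35)*(-11)) = -5215/(39 + 45*(-11)) = -5215/(39 - 495) = -5215/(-456) = -5215*(-1/456) = 5215/456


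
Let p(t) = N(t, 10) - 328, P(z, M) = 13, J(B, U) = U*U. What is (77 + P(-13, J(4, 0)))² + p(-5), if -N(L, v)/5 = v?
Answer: 7722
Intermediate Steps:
J(B, U) = U²
N(L, v) = -5*v
p(t) = -378 (p(t) = -5*10 - 328 = -50 - 328 = -378)
(77 + P(-13, J(4, 0)))² + p(-5) = (77 + 13)² - 378 = 90² - 378 = 8100 - 378 = 7722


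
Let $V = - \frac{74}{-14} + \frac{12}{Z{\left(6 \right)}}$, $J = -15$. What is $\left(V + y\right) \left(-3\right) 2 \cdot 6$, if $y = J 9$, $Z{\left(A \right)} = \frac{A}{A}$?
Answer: $\frac{29664}{7} \approx 4237.7$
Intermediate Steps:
$Z{\left(A \right)} = 1$
$V = \frac{121}{7}$ ($V = - \frac{74}{-14} + \frac{12}{1} = \left(-74\right) \left(- \frac{1}{14}\right) + 12 \cdot 1 = \frac{37}{7} + 12 = \frac{121}{7} \approx 17.286$)
$y = -135$ ($y = \left(-15\right) 9 = -135$)
$\left(V + y\right) \left(-3\right) 2 \cdot 6 = \left(\frac{121}{7} - 135\right) \left(-3\right) 2 \cdot 6 = - \frac{824 \left(\left(-6\right) 6\right)}{7} = \left(- \frac{824}{7}\right) \left(-36\right) = \frac{29664}{7}$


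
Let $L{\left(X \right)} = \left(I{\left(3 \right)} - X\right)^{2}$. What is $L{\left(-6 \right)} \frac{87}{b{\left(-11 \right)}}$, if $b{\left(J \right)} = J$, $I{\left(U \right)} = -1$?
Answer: $- \frac{2175}{11} \approx -197.73$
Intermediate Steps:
$L{\left(X \right)} = \left(-1 - X\right)^{2}$
$L{\left(-6 \right)} \frac{87}{b{\left(-11 \right)}} = \left(1 - 6\right)^{2} \frac{87}{-11} = \left(-5\right)^{2} \cdot 87 \left(- \frac{1}{11}\right) = 25 \left(- \frac{87}{11}\right) = - \frac{2175}{11}$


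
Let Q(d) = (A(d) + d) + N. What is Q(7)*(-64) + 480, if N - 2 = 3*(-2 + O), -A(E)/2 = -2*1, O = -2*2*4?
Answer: 3104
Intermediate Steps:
O = -16 (O = -4*4 = -16)
A(E) = 4 (A(E) = -(-4) = -2*(-2) = 4)
N = -52 (N = 2 + 3*(-2 - 16) = 2 + 3*(-18) = 2 - 54 = -52)
Q(d) = -48 + d (Q(d) = (4 + d) - 52 = -48 + d)
Q(7)*(-64) + 480 = (-48 + 7)*(-64) + 480 = -41*(-64) + 480 = 2624 + 480 = 3104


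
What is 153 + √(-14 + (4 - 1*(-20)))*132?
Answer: 153 + 132*√10 ≈ 570.42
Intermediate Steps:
153 + √(-14 + (4 - 1*(-20)))*132 = 153 + √(-14 + (4 + 20))*132 = 153 + √(-14 + 24)*132 = 153 + √10*132 = 153 + 132*√10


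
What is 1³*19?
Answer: 19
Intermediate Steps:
1³*19 = 1*19 = 19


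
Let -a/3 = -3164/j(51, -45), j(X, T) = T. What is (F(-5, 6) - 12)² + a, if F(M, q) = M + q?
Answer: -1349/15 ≈ -89.933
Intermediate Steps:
a = -3164/15 (a = -(-9492)/(-45) = -(-9492)*(-1)/45 = -3*3164/45 = -3164/15 ≈ -210.93)
(F(-5, 6) - 12)² + a = ((-5 + 6) - 12)² - 3164/15 = (1 - 12)² - 3164/15 = (-11)² - 3164/15 = 121 - 3164/15 = -1349/15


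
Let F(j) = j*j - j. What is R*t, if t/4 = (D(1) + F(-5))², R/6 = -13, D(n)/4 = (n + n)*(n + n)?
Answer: -660192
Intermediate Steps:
F(j) = j² - j
D(n) = 16*n² (D(n) = 4*((n + n)*(n + n)) = 4*((2*n)*(2*n)) = 4*(4*n²) = 16*n²)
R = -78 (R = 6*(-13) = -78)
t = 8464 (t = 4*(16*1² - 5*(-1 - 5))² = 4*(16*1 - 5*(-6))² = 4*(16 + 30)² = 4*46² = 4*2116 = 8464)
R*t = -78*8464 = -660192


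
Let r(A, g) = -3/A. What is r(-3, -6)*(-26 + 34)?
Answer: 8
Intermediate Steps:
r(-3, -6)*(-26 + 34) = (-3/(-3))*(-26 + 34) = -3*(-⅓)*8 = 1*8 = 8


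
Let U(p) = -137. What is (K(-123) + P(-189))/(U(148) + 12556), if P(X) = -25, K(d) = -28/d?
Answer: -277/138867 ≈ -0.0019947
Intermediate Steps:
(K(-123) + P(-189))/(U(148) + 12556) = (-28/(-123) - 25)/(-137 + 12556) = (-28*(-1/123) - 25)/12419 = (28/123 - 25)*(1/12419) = -3047/123*1/12419 = -277/138867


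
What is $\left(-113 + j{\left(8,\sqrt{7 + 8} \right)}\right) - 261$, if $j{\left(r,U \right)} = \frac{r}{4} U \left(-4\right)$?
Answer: $-374 - 8 \sqrt{15} \approx -404.98$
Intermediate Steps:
$j{\left(r,U \right)} = - U r$ ($j{\left(r,U \right)} = r \frac{1}{4} U \left(-4\right) = \frac{r}{4} U \left(-4\right) = \frac{U r}{4} \left(-4\right) = - U r$)
$\left(-113 + j{\left(8,\sqrt{7 + 8} \right)}\right) - 261 = \left(-113 - \sqrt{7 + 8} \cdot 8\right) - 261 = \left(-113 - \sqrt{15} \cdot 8\right) - 261 = \left(-113 - 8 \sqrt{15}\right) - 261 = -374 - 8 \sqrt{15}$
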